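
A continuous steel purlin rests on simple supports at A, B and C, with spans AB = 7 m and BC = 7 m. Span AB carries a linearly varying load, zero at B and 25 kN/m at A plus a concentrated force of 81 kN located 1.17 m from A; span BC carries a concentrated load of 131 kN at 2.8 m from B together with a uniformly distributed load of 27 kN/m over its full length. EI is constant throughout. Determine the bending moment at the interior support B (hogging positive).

Insert a hinge at B; M_B is the redundant, and each span becomes simply supported.
End slopes at the hinge B, treating each span as simply supported:
  span AB: triangular load, peak 25: 7w₀L³/(360EI) = 166.7/EI
  span AB: point load 81 at a = 1.17: Pab(L + a)/(6LEI) = 107.5/EI
  span BC: point load 131 at a = 2.8: Pab(L + b)/(6LEI) = 410.8/EI
  span BC: UDL 27: wL³/(24EI) = 385.9/EI
  relative rotation θ_0 = (274.2 + 796.7)/EI = 1071/EI
A unit hogging moment at B produces rotation L₁/(3EI) + L₂/(3EI) = 4.667/EI.
Slope continuity at B: θ_0 = M_B·4.667/EI, so M_B = 1071/4.667 = 229.5 kN·m (hogging).

M_B = 229.5 kN·m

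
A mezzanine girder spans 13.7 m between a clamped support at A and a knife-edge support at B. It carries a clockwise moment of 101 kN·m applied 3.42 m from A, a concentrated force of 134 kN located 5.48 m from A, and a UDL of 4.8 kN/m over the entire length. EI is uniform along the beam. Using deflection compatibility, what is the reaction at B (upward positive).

Choose R_B as the redundant. The primary structure is the cantilever fixed at A.
Downward deflection at the released point B due to the loads:
  clockwise couple 101 at a = 3.42: M₀a(2L − a)/(2EI) = 4142/EI
  point load 134 at a = 5.48: Pa²(3L − a)/(6EI) = 23890/EI
  UDL 4.8: wL⁴/(8EI) = 21137/EI
  δ_0 = 49168/EI
Tip deflection under a unit load at B: L³/(3EI) = 857.1/EI.
The prop prevents deflection at B: R_B = δ_0/δ_{BB} = 49168/857.1 = 57.36 kN.

R_B = 57.36 kN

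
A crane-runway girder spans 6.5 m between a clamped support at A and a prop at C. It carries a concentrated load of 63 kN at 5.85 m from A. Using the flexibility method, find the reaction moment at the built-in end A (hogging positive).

Choose R_C as the redundant. The primary structure is the cantilever fixed at A.
Downward deflection at the released point C due to the loads:
  point load 63 at a = 5.85: Pa²(3L − a)/(6EI) = 4905/EI
Flexibility coefficient — unit upward force at C: δ_{CC} = L³/(3EI) = 91.54/EI.
The prop prevents deflection at C: R_C = δ_0/δ_{CC} = 4905/91.54 = 53.58 kN.
Moment equilibrium about A: M_A = Σ(load moments about A) − R_C·L = 368.6 − 53.58×6.5 = 20.27 kN·m.

M_A = 20.27 kN·m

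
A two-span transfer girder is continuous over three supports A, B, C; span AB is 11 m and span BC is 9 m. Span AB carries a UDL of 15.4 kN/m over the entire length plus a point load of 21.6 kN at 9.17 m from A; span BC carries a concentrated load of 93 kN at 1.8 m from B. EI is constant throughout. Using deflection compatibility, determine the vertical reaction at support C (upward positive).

R_C = -3.507 kN

Release continuity at B by inserting a hinge; the redundant is the internal moment M_B. The primary structure is two simply-supported spans AB and BC.
Discontinuity in slope at B on the released structure — sum the simple-span end rotations:
  span AB: UDL 15.4: wL³/(24EI) = 854.1/EI
  span AB: point load 21.6 at a = 9.17: Pab(L + a)/(6LEI) = 110.8/EI
  span BC: point load 93 at a = 1.8: Pab(L + b)/(6LEI) = 361.6/EI
  relative rotation θ_0 = (964.8 + 361.6)/EI = 1326/EI
A unit hogging moment at B produces rotation L₁/(3EI) + L₂/(3EI) = 6.667/EI.
Compatibility: M_B·(L₁+L₂)/(3EI) = θ_0, giving M_B = 199 kN·m (hogging).
Span BC, ΣM about C: R_B^{BC}·9 = 669.6 + 199, so R_B^{BC} = 96.51 kN and R_C = 93 − 96.51 = -3.507 kN.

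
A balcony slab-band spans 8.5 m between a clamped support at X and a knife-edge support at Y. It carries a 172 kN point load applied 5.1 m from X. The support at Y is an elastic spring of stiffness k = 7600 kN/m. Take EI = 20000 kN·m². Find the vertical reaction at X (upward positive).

Take the reaction at Y as the redundant and release it; the primary structure is a cantilever fixed at X.
Downward deflection at the released point Y due to the loads:
  point load 172 at a = 5.1: Pa²(3L − a)/(6EI) = 15211/EI
Tip deflection under a unit load at Y: L³/(3EI) = 204.7/EI.
With EI = 20000 kN·m²: δ_0 = 0.76053 m and δ_{YY} = 0.010235 m/kN.
Compatibility — the spring shortens by R_Y/k under the reaction it provides: δ_0 − R_Y·δ_{YY} = R_Y/k. With 1/k = 0.000132 m/kN, R_Y = δ_0 / (δ_{YY} + 1/k) = 0.76053 / (0.010235 + 0.000132) = 73.36 kN.
Vertical equilibrium: R_X = ΣP − R_Y = 172 − 73.36 = 98.64 kN.

R_X = 98.64 kN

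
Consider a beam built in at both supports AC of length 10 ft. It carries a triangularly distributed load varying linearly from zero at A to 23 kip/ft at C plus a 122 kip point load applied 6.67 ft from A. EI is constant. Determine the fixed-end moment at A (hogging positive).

M_A = 166.9 kip·ft

Release both end moments; the primary structure is a simply-supported span AC with redundants M_A and M_C.
Simple-span end rotations at A and C under the given loads:
  at A: triangular load, peak 23: 7w₀L³/(360EI) = 447.2/EI
  at C: triangular load, peak 23: w₀L³/(45EI) = 511.1/EI
  at A: point load 122 at a = 6.67: Pab(L + b)/(6LEI) = 602/EI
  at C: point load 122 at a = 6.67: Pab(L + a)/(6LEI) = 752.9/EI
  θ_A0 = 1049/EI,  θ_C0 = 1264/EI
Flexibility coefficients: a unit moment at one end gives L/(3EI) there and L/(6EI) at the far end, so f₁₁ = f₂₂ = 3.333/EI and f₁₂ = f₂₁ = 1.667/EI.
Compatibility — zero rotation at each built-in end:
  3.333 M_A + 1.667 M_C = 1049
  1.667 M_A + 3.333 M_C = 1264
Solving the pair gives M_A = 166.9 kip·ft and M_C = 295.7 kip·ft (hogging).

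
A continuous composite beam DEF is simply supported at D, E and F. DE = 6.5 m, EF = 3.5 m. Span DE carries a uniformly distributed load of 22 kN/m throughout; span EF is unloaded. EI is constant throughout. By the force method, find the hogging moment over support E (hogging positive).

M_E = 75.52 kN·m

Insert a hinge at E; M_E is the redundant, and each span becomes simply supported.
Discontinuity in slope at E on the released structure — sum the simple-span end rotations:
  span DE: UDL 22: wL³/(24EI) = 251.7/EI
  relative rotation θ_0 = (251.7 + 0)/EI = 251.7/EI
A unit hogging moment at E produces rotation L₁/(3EI) + L₂/(3EI) = 3.333/EI.
Compatibility: M_E·(L₁+L₂)/(3EI) = θ_0, giving M_E = 75.52 kN·m (hogging).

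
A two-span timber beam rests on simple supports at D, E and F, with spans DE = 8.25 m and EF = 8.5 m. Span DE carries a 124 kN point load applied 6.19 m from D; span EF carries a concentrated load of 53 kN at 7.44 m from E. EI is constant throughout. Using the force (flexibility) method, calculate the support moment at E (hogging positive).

M_E = 96.65 kN·m

Release continuity at E by inserting a hinge; the redundant is the internal moment M_E. The primary structure is two simply-supported spans DE and EF.
Discontinuity in slope at E on the released structure — sum the simple-span end rotations:
  span DE: point load 124 at a = 6.19: Pab(L + a)/(6LEI) = 461.3/EI
  span EF: point load 53 at a = 7.44: Pab(L + b)/(6LEI) = 78.35/EI
  relative rotation θ_0 = (461.3 + 78.35)/EI = 539.6/EI
A unit hogging moment at E produces rotation L₁/(3EI) + L₂/(3EI) = 5.583/EI.
Slope continuity at E: θ_0 = M_E·5.583/EI, so M_E = 539.6/5.583 = 96.65 kN·m (hogging).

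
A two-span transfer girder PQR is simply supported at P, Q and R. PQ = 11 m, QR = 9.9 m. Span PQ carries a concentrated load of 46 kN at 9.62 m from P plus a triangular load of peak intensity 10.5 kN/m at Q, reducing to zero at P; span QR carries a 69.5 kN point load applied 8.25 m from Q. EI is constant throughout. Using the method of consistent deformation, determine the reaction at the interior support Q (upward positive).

R_Q = 109.2 kN

Release continuity at Q by inserting a hinge; the redundant is the internal moment M_Q. The primary structure is two simply-supported spans PQ and QR.
Rotations at Q on the released spans (each span's end-slope, ×1/EI):
  span PQ: point load 46 at a = 9.62: Pab(L + a)/(6LEI) = 190.8/EI
  span PQ: triangular load, peak 10.5: w₀L³/(45EI) = 310.6/EI
  span QR: point load 69.5 at a = 8.25: Pab(L + b)/(6LEI) = 184/EI
  relative rotation θ_0 = (501.4 + 184)/EI = 685.3/EI
A unit hogging moment at Q produces rotation L₁/(3EI) + L₂/(3EI) = 6.967/EI.
Slope continuity at Q: θ_0 = M_Q·6.967/EI, so M_Q = 685.3/6.967 = 98.37 kN·m (hogging).
Span PQ, ΣM about P with M_Q applied at Q: R_Q^{PQ}·11 = 866 + 98.37, so R_Q^{PQ} = 87.67 kN and R_P = 103.8 − 87.67 = 16.08 kN.
Span QR, ΣM about R: R_Q^{QR}·9.9 = 114.7 + 98.37, so R_Q^{QR} = 21.52 kN and R_R = 69.5 − 21.52 = 47.98 kN.
R_Q = 87.67 + 21.52 = 109.2 kN.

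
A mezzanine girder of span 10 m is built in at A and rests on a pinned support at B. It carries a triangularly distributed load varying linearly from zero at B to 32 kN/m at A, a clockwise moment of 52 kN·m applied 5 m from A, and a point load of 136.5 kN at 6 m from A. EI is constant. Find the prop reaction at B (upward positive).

R_B = 96.82 kN

Remove the prop at B; the released (primary) structure is a cantilever built in at A.
Downward deflection at the released point B due to the loads:
  triangular load, peak 32 at the fixed end: w₀L⁴/(30EI) = 10667/EI
  clockwise couple 52 at a = 5: M₀a(2L − a)/(2EI) = 1950/EI
  point load 136.5 at a = 6: Pa²(3L − a)/(6EI) = 19656/EI
  δ_0 = 32273/EI
Flexibility coefficient — unit upward force at B: δ_{BB} = L³/(3EI) = 333.3/EI.
The prop prevents deflection at B: R_B = δ_0/δ_{BB} = 32273/333.3 = 96.82 kN.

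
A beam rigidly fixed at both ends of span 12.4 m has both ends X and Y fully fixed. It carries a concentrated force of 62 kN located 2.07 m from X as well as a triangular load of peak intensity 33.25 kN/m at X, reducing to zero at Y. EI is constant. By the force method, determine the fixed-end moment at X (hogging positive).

Release both end moments; the primary structure is a simply-supported span XY with redundants M_X and M_Y.
Simple-span end rotations at X and Y under the given loads:
  at X: point load 62 at a = 2.07: Pab(L + b)/(6LEI) = 405/EI
  at Y: point load 62 at a = 2.07: Pab(L + a)/(6LEI) = 257.8/EI
  at X: triangular load, peak 33.25: w₀L³/(45EI) = 1409/EI
  at Y: triangular load, peak 33.25: 7w₀L³/(360EI) = 1233/EI
  θ_X0 = 1814/EI,  θ_Y0 = 1491/EI
Flexibility coefficients: a unit moment at one end gives L/(3EI) there and L/(6EI) at the far end, so f₁₁ = f₂₂ = 4.133/EI and f₁₂ = f₂₁ = 2.067/EI.
Compatibility — zero rotation at each built-in end:
  4.133 M_X + 2.067 M_Y = 1814
  2.067 M_X + 4.133 M_Y = 1491
Solving the pair gives M_X = 344.7 kN·m and M_Y = 188.3 kN·m (hogging).

M_X = 344.7 kN·m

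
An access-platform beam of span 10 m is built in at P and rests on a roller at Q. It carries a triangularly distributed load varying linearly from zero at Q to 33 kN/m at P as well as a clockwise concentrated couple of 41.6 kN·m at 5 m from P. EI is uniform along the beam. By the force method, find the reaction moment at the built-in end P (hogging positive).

M_P = 214.8 kN·m

Take the reaction at Q as the redundant and release it; the primary structure is a cantilever fixed at P.
Free-end deflection of the primary structure under the applied loading (downward +):
  triangular load, peak 33 at the fixed end: w₀L⁴/(30EI) = 11000/EI
  clockwise couple 41.6 at a = 5: M₀a(2L − a)/(2EI) = 1560/EI
  δ_0 = 12560/EI
Flexibility coefficient — unit upward force at Q: δ_{QQ} = L³/(3EI) = 333.3/EI.
Compatibility at Q: δ_0 − R_Q·δ_{QQ} = 0, so R_Q = 12560/333.3 = 37.68 kN.
Moment equilibrium about P: M_P = Σ(load moments about P) − R_Q·L = 591.6 − 37.68×10 = 214.8 kN·m.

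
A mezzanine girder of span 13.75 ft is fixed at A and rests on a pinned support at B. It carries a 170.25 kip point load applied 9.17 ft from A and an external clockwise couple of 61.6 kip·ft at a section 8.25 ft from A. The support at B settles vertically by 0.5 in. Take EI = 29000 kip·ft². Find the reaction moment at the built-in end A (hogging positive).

M_A = 349.8 kip·ft

Take the reaction at B as the redundant and release it; the primary structure is a cantilever fixed at A.
Free-end deflection of the primary structure under the applied loading (downward +):
  point load 170.25 at a = 9.17: Pa²(3L − a)/(6EI) = 76544/EI
  clockwise couple 61.6 at a = 8.25: M₀a(2L − a)/(2EI) = 4891/EI
  δ_0 = 81435/EI
Tip deflection under a unit load at B: L³/(3EI) = 866.5/EI.
With EI = 29000 kip·ft²: δ_0 = 2.8081 ft and δ_{BB} = 0.029881 ft/kip.
Compatibility — the beam at B must follow the support down by 0.04167 ft: δ_0 − R_B·δ_{BB} = 0.04167, so R_B = (2.8081 − 0.04167)/0.029881 = 92.58 kip.
Moment equilibrium about A: M_A = Σ(load moments about A) − R_B·L = 1623 − 92.58×13.75 = 349.8 kip·ft.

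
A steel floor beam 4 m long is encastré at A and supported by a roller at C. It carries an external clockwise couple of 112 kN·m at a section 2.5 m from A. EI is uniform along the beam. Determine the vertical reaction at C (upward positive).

Release the roller at C. Primary structure: cantilever fixed at A.
Free-end deflection of the primary structure under the applied loading (downward +):
  clockwise couple 112 at a = 2.5: M₀a(2L − a)/(2EI) = 770/EI
Flexibility coefficient — unit upward force at C: δ_{CC} = L³/(3EI) = 21.33/EI.
The prop prevents deflection at C: R_C = δ_0/δ_{CC} = 770/21.33 = 36.09 kN.

R_C = 36.09 kN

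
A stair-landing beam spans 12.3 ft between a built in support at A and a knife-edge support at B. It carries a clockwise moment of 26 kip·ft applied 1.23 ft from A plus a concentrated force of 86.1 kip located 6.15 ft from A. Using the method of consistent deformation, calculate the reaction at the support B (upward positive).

R_B = 27.51 kip

Take the reaction at B as the redundant and release it; the primary structure is a cantilever fixed at A.
Free-end deflection of the primary structure under the applied loading (downward +):
  clockwise couple 26 at a = 1.23: M₀a(2L − a)/(2EI) = 373.7/EI
  point load 86.1 at a = 6.15: Pa²(3L − a)/(6EI) = 16690/EI
  δ_0 = 17063/EI
Tip deflection under a unit load at B: L³/(3EI) = 620.3/EI.
Compatibility at B: δ_0 − R_B·δ_{BB} = 0, so R_B = 17063/620.3 = 27.51 kip.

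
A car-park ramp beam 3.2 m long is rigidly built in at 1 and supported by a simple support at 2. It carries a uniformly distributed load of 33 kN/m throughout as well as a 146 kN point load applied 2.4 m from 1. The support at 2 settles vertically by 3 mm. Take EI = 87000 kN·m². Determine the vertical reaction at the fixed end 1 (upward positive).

Release the roller at 2. Primary structure: cantilever fixed at 1.
Primary-structure tip deflection at 2 by superposition:
  UDL 33: wL⁴/(8EI) = 432.5/EI
  point load 146 at a = 2.4: Pa²(3L − a)/(6EI) = 1009/EI
  δ_0 = 1442/EI
Tip deflection under a unit load at 2: L³/(3EI) = 10.92/EI.
With EI = 87000 kN·m²: δ_0 = 0.016571 m and δ_{22} = 0.000126 m/kN.
Compatibility — the beam at 2 must follow the support down by 0.003 m: δ_0 − R_2·δ_{22} = 0.003, so R_2 = (0.016571 − 0.003)/0.000126 = 108.1 kN.
Vertical equilibrium: R_1 = ΣP − R_2 = 251.6 − 108.1 = 143.5 kN.

R_1 = 143.5 kN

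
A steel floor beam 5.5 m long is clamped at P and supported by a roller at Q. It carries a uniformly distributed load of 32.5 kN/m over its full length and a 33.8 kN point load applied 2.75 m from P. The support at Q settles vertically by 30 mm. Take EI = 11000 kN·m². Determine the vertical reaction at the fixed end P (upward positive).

Remove the prop at Q; the released (primary) structure is a cantilever built in at P.
Free-end deflection of the primary structure under the applied loading (downward +):
  UDL 32.5: wL⁴/(8EI) = 3717/EI
  point load 33.8 at a = 2.75: Pa²(3L − a)/(6EI) = 585.8/EI
  δ_0 = 4303/EI
Flexibility coefficient — unit upward force at Q: δ_{QQ} = L³/(3EI) = 55.46/EI.
With EI = 11000 kN·m²: δ_0 = 0.3912 m and δ_{QQ} = 0.005042 m/kN.
Compatibility — the beam at Q must follow the support down by 0.03 m: δ_0 − R_Q·δ_{QQ} = 0.03, so R_Q = (0.3912 − 0.03)/0.005042 = 71.64 kN.
Vertical equilibrium: R_P = ΣP − R_Q = 212.6 − 71.64 = 140.9 kN.

R_P = 140.9 kN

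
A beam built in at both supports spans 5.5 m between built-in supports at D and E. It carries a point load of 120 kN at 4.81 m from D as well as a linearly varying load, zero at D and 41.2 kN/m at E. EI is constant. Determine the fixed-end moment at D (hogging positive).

M_D = 50.63 kN·m

Take the two fixed-end moments M_D, M_E as redundants; the released structure is the simple span DE.
Simple-span end rotations at D and E under the given loads:
  at D: point load 120 at a = 4.81: Pab(L + b)/(6LEI) = 74.71/EI
  at E: point load 120 at a = 4.81: Pab(L + a)/(6LEI) = 124.4/EI
  at D: triangular load, peak 41.2: 7w₀L³/(360EI) = 133.3/EI
  at E: triangular load, peak 41.2: w₀L³/(45EI) = 152.3/EI
  θ_D0 = 208/EI,  θ_E0 = 276.8/EI
Flexibility coefficients: a unit moment at one end gives L/(3EI) there and L/(6EI) at the far end, so f₁₁ = f₂₂ = 1.833/EI and f₁₂ = f₂₁ = 0.9167/EI.
Compatibility — zero rotation at each built-in end:
  1.833 M_D + 0.9167 M_E = 208
  0.9167 M_D + 1.833 M_E = 276.8
Solving the pair gives M_D = 50.63 kN·m and M_E = 125.6 kN·m (hogging).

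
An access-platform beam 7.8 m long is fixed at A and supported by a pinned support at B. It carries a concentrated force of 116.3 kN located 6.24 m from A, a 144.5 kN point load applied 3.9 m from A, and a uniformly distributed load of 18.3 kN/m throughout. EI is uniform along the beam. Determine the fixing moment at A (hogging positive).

M_A = 437.6 kN·m

Remove the prop at B; the released (primary) structure is a cantilever built in at A.
Primary-structure tip deflection at B by superposition:
  point load 116.3 at a = 6.24: Pa²(3L − a)/(6EI) = 12951/EI
  point load 144.5 at a = 3.9: Pa²(3L − a)/(6EI) = 7143/EI
  UDL 18.3: wL⁴/(8EI) = 8467/EI
  δ_0 = 28562/EI
Tip deflection under a unit load at B: L³/(3EI) = 158.2/EI.
Compatibility at B: δ_0 − R_B·δ_{BB} = 0, so R_B = 28562/158.2 = 180.6 kN.
Moment equilibrium about A: M_A = Σ(load moments about A) − R_B·L = 1846 − 180.6×7.8 = 437.6 kN·m.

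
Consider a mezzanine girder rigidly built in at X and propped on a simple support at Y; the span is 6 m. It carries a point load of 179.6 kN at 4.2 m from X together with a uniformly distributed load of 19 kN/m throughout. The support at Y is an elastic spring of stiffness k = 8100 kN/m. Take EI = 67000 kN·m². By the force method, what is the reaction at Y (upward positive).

Choose R_Y as the redundant. The primary structure is the cantilever fixed at X.
Free-end deflection of the primary structure under the applied loading (downward +):
  point load 179.6 at a = 4.2: Pa²(3L − a)/(6EI) = 7287/EI
  UDL 19: wL⁴/(8EI) = 3078/EI
  δ_0 = 10365/EI
Tip deflection under a unit load at Y: L³/(3EI) = 72/EI.
With EI = 67000 kN·m²: δ_0 = 0.1547 m and δ_{YY} = 0.001075 m/kN.
Compatibility — the spring shortens by R_Y/k under the reaction it provides: δ_0 − R_Y·δ_{YY} = R_Y/k. With 1/k = 0.000123 m/kN, R_Y = δ_0 / (δ_{YY} + 1/k) = 0.1547 / (0.001075 + 0.000123) = 129.1 kN.

R_Y = 129.1 kN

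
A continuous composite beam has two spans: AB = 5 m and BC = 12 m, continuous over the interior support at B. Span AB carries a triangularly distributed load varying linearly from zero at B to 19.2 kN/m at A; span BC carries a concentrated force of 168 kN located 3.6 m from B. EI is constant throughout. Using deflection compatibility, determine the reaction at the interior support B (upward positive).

Take M_B as the redundant. Released structure: two simple spans AB and BC with a hinge at B.
Rotations at B on the released spans (each span's end-slope, ×1/EI):
  span AB: triangular load, peak 19.2: 7w₀L³/(360EI) = 46.67/EI
  span BC: point load 168 at a = 3.6: Pab(L + b)/(6LEI) = 1439/EI
  relative rotation θ_0 = (46.67 + 1439)/EI = 1486/EI
A unit hogging moment at B produces rotation L₁/(3EI) + L₂/(3EI) = 5.667/EI.
Slope continuity at B: θ_0 = M_B·5.667/EI, so M_B = 1486/5.667 = 262.3 kN·m (hogging).
Span AB, ΣM about A with M_B applied at B: R_B^{AB}·5 = 80 + 262.3, so R_B^{AB} = 68.45 kN and R_A = 48 − 68.45 = -20.45 kN.
Span BC, ΣM about C: R_B^{BC}·12 = 1411 + 262.3, so R_B^{BC} = 139.5 kN and R_C = 168 − 139.5 = 28.55 kN.
R_B = 68.45 + 139.5 = 207.9 kN.

R_B = 207.9 kN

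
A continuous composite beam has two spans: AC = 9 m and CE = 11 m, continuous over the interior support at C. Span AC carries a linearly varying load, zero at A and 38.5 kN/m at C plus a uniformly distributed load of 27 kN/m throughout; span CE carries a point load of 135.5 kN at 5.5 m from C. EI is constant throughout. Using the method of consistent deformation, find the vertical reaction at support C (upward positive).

R_C = 379.6 kN

Insert a hinge at C; M_C is the redundant, and each span becomes simply supported.
End slopes at the hinge C, treating each span as simply supported:
  span AC: triangular load, peak 38.5: w₀L³/(45EI) = 623.7/EI
  span AC: UDL 27: wL³/(24EI) = 820.1/EI
  span CE: point load 135.5 at a = 5.5: Pab(L + b)/(6LEI) = 1025/EI
  relative rotation θ_0 = (1444 + 1025)/EI = 2469/EI
A unit hogging moment at C produces rotation L₁/(3EI) + L₂/(3EI) = 6.667/EI.
Slope continuity at C: θ_0 = M_C·6.667/EI, so M_C = 2469/6.667 = 370.3 kN·m (hogging).
Span AC, ΣM about A with M_C applied at C: R_C^{AC}·9 = 2133 + 370.3, so R_C^{AC} = 278.1 kN and R_A = 416.2 − 278.1 = 138.1 kN.
Span CE, ΣM about E: R_C^{CE}·11 = 745.2 + 370.3, so R_C^{CE} = 101.4 kN and R_E = 135.5 − 101.4 = 34.09 kN.
R_C = 278.1 + 101.4 = 379.6 kN.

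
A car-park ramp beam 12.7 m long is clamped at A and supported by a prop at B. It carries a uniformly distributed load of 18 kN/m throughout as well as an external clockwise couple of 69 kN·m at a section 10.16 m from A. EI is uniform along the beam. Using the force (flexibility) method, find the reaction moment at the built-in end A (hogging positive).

M_A = 332.5 kN·m

Choose R_B as the redundant. The primary structure is the cantilever fixed at A.
Primary-structure tip deflection at B by superposition:
  UDL 18: wL⁴/(8EI) = 58533/EI
  clockwise couple 69 at a = 10.16: M₀a(2L − a)/(2EI) = 5342/EI
  δ_0 = 63874/EI
Flexibility coefficient — unit upward force at B: δ_{BB} = L³/(3EI) = 682.8/EI.
The prop prevents deflection at B: R_B = δ_0/δ_{BB} = 63874/682.8 = 93.55 kN.
Moment equilibrium about A: M_A = Σ(load moments about A) − R_B·L = 1521 − 93.55×12.7 = 332.5 kN·m.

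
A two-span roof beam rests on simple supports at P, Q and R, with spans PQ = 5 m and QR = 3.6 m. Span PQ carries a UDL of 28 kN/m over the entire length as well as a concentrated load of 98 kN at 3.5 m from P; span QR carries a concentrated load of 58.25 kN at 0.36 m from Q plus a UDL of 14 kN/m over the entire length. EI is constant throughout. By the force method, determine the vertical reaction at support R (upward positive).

Take M_Q as the redundant. Released structure: two simple spans PQ and QR with a hinge at Q.
End slopes at the hinge Q, treating each span as simply supported:
  span PQ: UDL 28: wL³/(24EI) = 145.8/EI
  span PQ: point load 98 at a = 3.5: Pab(L + a)/(6LEI) = 145.8/EI
  span QR: point load 58.25 at a = 0.36: Pab(L + b)/(6LEI) = 21.52/EI
  span QR: UDL 14: wL³/(24EI) = 27.22/EI
  relative rotation θ_0 = (291.6 + 48.73)/EI = 340.3/EI
A unit hogging moment at Q produces rotation L₁/(3EI) + L₂/(3EI) = 2.867/EI.
Slope continuity at Q: θ_0 = M_Q·2.867/EI, so M_Q = 340.3/2.867 = 118.7 kN·m (hogging).
Span QR, ΣM about R: R_Q^{QR}·3.6 = 279.4 + 118.7, so R_Q^{QR} = 110.6 kN and R_R = 108.7 − 110.6 = -1.954 kN.

R_R = -1.954 kN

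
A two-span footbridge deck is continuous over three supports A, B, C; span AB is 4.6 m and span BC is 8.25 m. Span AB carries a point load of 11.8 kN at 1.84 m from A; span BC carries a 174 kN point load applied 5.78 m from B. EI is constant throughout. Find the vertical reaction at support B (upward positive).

Insert a hinge at B; M_B is the redundant, and each span becomes simply supported.
Rotations at B on the released spans (each span's end-slope, ×1/EI):
  span AB: point load 11.8 at a = 1.84: Pab(L + a)/(6LEI) = 13.98/EI
  span BC: point load 174 at a = 5.78: Pab(L + b)/(6LEI) = 538/EI
  relative rotation θ_0 = (13.98 + 538)/EI = 552/EI
A unit hogging moment at B produces rotation L₁/(3EI) + L₂/(3EI) = 4.283/EI.
Slope continuity at B: θ_0 = M_B·4.283/EI, so M_B = 552/4.283 = 128.9 kN·m (hogging).
Span AB, ΣM about A with M_B applied at B: R_B^{AB}·4.6 = 21.71 + 128.9, so R_B^{AB} = 32.73 kN and R_A = 11.8 − 32.73 = -20.93 kN.
Span BC, ΣM about C: R_B^{BC}·8.25 = 429.8 + 128.9, so R_B^{BC} = 67.71 kN and R_C = 174 − 67.71 = 106.3 kN.
R_B = 32.73 + 67.71 = 100.4 kN.

R_B = 100.4 kN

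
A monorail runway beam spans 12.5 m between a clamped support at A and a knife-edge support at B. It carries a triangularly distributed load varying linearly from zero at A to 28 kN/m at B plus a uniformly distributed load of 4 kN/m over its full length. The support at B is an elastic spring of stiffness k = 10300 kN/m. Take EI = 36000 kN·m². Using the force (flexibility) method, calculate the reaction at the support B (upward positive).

R_B = 114.4 kN

Choose R_B as the redundant. The primary structure is the cantilever fixed at A.
Primary-structure tip deflection at B by superposition:
  triangular load, peak 28 at the free end: 11w₀L⁴/(120EI) = 62663/EI
  UDL 4: wL⁴/(8EI) = 12207/EI
  δ_0 = 74870/EI
Flexibility coefficient — unit upward force at B: δ_{BB} = L³/(3EI) = 651/EI.
With EI = 36000 kN·m²: δ_0 = 2.0797 m and δ_{BB} = 0.018084 m/kN.
Compatibility — the spring shortens by R_B/k under the reaction it provides: δ_0 − R_B·δ_{BB} = R_B/k. With 1/k = 0.000097 m/kN, R_B = δ_0 / (δ_{BB} + 1/k) = 2.0797 / (0.018084 + 0.000097) = 114.4 kN.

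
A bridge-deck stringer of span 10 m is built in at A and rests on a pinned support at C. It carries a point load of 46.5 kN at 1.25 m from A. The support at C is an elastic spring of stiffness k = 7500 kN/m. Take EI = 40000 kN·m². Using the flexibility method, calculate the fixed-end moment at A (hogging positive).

Release the roller at C. Primary structure: cantilever fixed at A.
Downward deflection at the released point C due to the loads:
  point load 46.5 at a = 1.25: Pa²(3L − a)/(6EI) = 348.1/EI
Flexibility coefficient — unit upward force at C: δ_{CC} = L³/(3EI) = 333.3/EI.
With EI = 40000 kN·m²: δ_0 = 0.008704 m and δ_{CC} = 0.008333 m/kN.
Compatibility — the spring shortens by R_C/k under the reaction it provides: δ_0 − R_C·δ_{CC} = R_C/k. With 1/k = 0.000133 m/kN, R_C = δ_0 / (δ_{CC} + 1/k) = 0.008704 / (0.008333 + 0.000133) = 1.028 kN.
Moment equilibrium about A: M_A = Σ(load moments about A) − R_C·L = 58.12 − 1.028×10 = 47.85 kN·m.

M_A = 47.85 kN·m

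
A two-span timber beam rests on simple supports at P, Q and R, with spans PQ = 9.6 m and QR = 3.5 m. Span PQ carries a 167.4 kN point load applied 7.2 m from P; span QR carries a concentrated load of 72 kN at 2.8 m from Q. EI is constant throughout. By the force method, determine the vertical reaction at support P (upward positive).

R_P = 21.05 kN

Take M_Q as the redundant. Released structure: two simple spans PQ and QR with a hinge at Q.
End slopes at the hinge Q, treating each span as simply supported:
  span PQ: point load 167.4 at a = 7.2: Pab(L + a)/(6LEI) = 843.7/EI
  span QR: point load 72 at a = 2.8: Pab(L + b)/(6LEI) = 28.22/EI
  relative rotation θ_0 = (843.7 + 28.22)/EI = 871.9/EI
A unit hogging moment at Q produces rotation L₁/(3EI) + L₂/(3EI) = 4.367/EI.
Compatibility: M_Q·(L₁+L₂)/(3EI) = θ_0, giving M_Q = 199.7 kN·m (hogging).
Span PQ, ΣM about P with M_Q applied at Q: R_Q^{PQ}·9.6 = 1205 + 199.7, so R_Q^{PQ} = 146.3 kN and R_P = 167.4 − 146.3 = 21.05 kN.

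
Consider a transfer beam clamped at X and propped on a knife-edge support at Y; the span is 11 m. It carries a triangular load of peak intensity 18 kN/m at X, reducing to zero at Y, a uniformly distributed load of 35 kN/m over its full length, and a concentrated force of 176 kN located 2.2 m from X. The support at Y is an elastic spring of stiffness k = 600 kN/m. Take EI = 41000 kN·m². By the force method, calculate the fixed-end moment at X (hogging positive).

M_X = 1209 kN·m

Take the reaction at Y as the redundant and release it; the primary structure is a cantilever fixed at X.
Free-end deflection of the primary structure under the applied loading (downward +):
  triangular load, peak 18 at the fixed end: w₀L⁴/(30EI) = 8785/EI
  UDL 35: wL⁴/(8EI) = 64054/EI
  point load 176 at a = 2.2: Pa²(3L − a)/(6EI) = 4373/EI
  δ_0 = 77212/EI
Flexibility coefficient — unit upward force at Y: δ_{YY} = L³/(3EI) = 443.7/EI.
With EI = 41000 kN·m²: δ_0 = 1.8832 m and δ_{YY} = 0.010821 m/kN.
Compatibility — the spring shortens by R_Y/k under the reaction it provides: δ_0 − R_Y·δ_{YY} = R_Y/k. With 1/k = 0.001667 m/kN, R_Y = δ_0 / (δ_{YY} + 1/k) = 1.8832 / (0.010821 + 0.001667) = 150.8 kN.
Moment equilibrium about X: M_X = Σ(load moments about X) − R_Y·L = 2868 − 150.8×11 = 1209 kN·m.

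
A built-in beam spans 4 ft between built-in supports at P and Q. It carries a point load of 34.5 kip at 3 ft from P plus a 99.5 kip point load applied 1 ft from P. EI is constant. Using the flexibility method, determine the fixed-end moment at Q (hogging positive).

Release both end moments; the primary structure is a simply-supported span PQ with redundants M_P and M_Q.
On the primary (simply-supported) span, the end slopes from the loading are:
  at P: point load 34.5 at a = 3: Pab(L + b)/(6LEI) = 21.56/EI
  at Q: point load 34.5 at a = 3: Pab(L + a)/(6LEI) = 30.19/EI
  at P: point load 99.5 at a = 1: Pab(L + b)/(6LEI) = 87.06/EI
  at Q: point load 99.5 at a = 1: Pab(L + a)/(6LEI) = 62.19/EI
  θ_P0 = 108.6/EI,  θ_Q0 = 92.38/EI
Flexibility coefficients: a unit moment at one end gives L/(3EI) there and L/(6EI) at the far end, so f₁₁ = f₂₂ = 1.333/EI and f₁₂ = f₂₁ = 0.6667/EI.
Compatibility — zero rotation at each built-in end:
  1.333 M_P + 0.6667 M_Q = 108.6
  0.6667 M_P + 1.333 M_Q = 92.38
Solving the pair gives M_P = 62.44 kip·ft and M_Q = 38.06 kip·ft (hogging).

M_Q = 38.06 kip·ft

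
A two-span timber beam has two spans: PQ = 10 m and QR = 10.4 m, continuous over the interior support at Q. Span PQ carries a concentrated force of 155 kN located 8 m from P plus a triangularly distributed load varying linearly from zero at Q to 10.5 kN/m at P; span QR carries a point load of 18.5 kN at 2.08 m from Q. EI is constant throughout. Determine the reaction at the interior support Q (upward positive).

Insert a hinge at Q; M_Q is the redundant, and each span becomes simply supported.
Rotations at Q on the released spans (each span's end-slope, ×1/EI):
  span PQ: point load 155 at a = 8: Pab(L + a)/(6LEI) = 744/EI
  span PQ: triangular load, peak 10.5: 7w₀L³/(360EI) = 204.2/EI
  span QR: point load 18.5 at a = 2.08: Pab(L + b)/(6LEI) = 96.05/EI
  relative rotation θ_0 = (948.2 + 96.05)/EI = 1044/EI
A unit hogging moment at Q produces rotation L₁/(3EI) + L₂/(3EI) = 6.8/EI.
Compatibility: M_Q·(L₁+L₂)/(3EI) = θ_0, giving M_Q = 153.6 kN·m (hogging).
Span PQ, ΣM about P with M_Q applied at Q: R_Q^{PQ}·10 = 1415 + 153.6, so R_Q^{PQ} = 156.9 kN and R_P = 207.5 − 156.9 = 50.64 kN.
Span QR, ΣM about R: R_Q^{QR}·10.4 = 153.9 + 153.6, so R_Q^{QR} = 29.57 kN and R_R = 18.5 − 29.57 = -11.07 kN.
R_Q = 156.9 + 29.57 = 186.4 kN.

R_Q = 186.4 kN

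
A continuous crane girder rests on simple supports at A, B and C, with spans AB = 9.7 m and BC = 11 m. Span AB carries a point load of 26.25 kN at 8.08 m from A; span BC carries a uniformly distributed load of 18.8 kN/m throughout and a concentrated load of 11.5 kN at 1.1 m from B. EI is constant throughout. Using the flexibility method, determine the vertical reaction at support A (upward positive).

Take M_B as the redundant. Released structure: two simple spans AB and BC with a hinge at B.
Discontinuity in slope at B on the released structure — sum the simple-span end rotations:
  span AB: point load 26.25 at a = 8.08: Pab(L + a)/(6LEI) = 105/EI
  span BC: UDL 18.8: wL³/(24EI) = 1043/EI
  span BC: point load 11.5 at a = 1.1: Pab(L + b)/(6LEI) = 39.66/EI
  relative rotation θ_0 = (105 + 1082)/EI = 1187/EI
A unit hogging moment at B produces rotation L₁/(3EI) + L₂/(3EI) = 6.9/EI.
Slope continuity at B: θ_0 = M_B·6.9/EI, so M_B = 1187/6.9 = 172.1 kN·m (hogging).
Span AB, ΣM about A with M_B applied at B: R_B^{AB}·9.7 = 212.1 + 172.1, so R_B^{AB} = 39.6 kN and R_A = 26.25 − 39.6 = -13.35 kN.

R_A = -13.35 kN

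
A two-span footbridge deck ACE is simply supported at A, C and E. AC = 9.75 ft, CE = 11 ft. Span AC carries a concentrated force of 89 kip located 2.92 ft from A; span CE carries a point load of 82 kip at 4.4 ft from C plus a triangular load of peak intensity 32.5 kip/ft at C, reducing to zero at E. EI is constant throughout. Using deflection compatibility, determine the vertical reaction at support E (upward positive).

Take M_C as the redundant. Released structure: two simple spans AC and CE with a hinge at C.
End slopes at the hinge C, treating each span as simply supported:
  span AC: point load 89 at a = 2.92: Pab(L + a)/(6LEI) = 384.4/EI
  span CE: point load 82 at a = 4.4: Pab(L + b)/(6LEI) = 635/EI
  span CE: triangular load, peak 32.5: w₀L³/(45EI) = 961.3/EI
  relative rotation θ_0 = (384.4 + 1596)/EI = 1981/EI
A unit hogging moment at C produces rotation L₁/(3EI) + L₂/(3EI) = 6.917/EI.
Slope continuity at C: θ_0 = M_C·6.917/EI, so M_C = 1981/6.917 = 286.4 kip·ft (hogging).
Span CE, ΣM about E: R_C^{CE}·11 = 1852 + 286.4, so R_C^{CE} = 194.4 kip and R_E = 260.8 − 194.4 = 66.35 kip.

R_E = 66.35 kip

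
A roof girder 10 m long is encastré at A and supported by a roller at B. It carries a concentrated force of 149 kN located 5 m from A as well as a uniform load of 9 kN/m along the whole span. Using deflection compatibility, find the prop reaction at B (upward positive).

Release the roller at B. Primary structure: cantilever fixed at A.
Free-end deflection of the primary structure under the applied loading (downward +):
  point load 149 at a = 5: Pa²(3L − a)/(6EI) = 15521/EI
  UDL 9: wL⁴/(8EI) = 11250/EI
  δ_0 = 26771/EI
Flexibility coefficient — unit upward force at B: δ_{BB} = L³/(3EI) = 333.3/EI.
Compatibility at B: δ_0 − R_B·δ_{BB} = 0, so R_B = 26771/333.3 = 80.31 kN.

R_B = 80.31 kN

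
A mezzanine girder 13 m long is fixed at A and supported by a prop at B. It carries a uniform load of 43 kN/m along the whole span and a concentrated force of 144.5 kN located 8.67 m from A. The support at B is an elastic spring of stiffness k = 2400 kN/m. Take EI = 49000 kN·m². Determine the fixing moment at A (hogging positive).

Release the roller at B. Primary structure: cantilever fixed at A.
Primary-structure tip deflection at B by superposition:
  UDL 43: wL⁴/(8EI) = 153515/EI
  point load 144.5 at a = 8.67: Pa²(3L − a)/(6EI) = 54907/EI
  δ_0 = 208422/EI
Flexibility coefficient — unit upward force at B: δ_{BB} = L³/(3EI) = 732.3/EI.
With EI = 49000 kN·m²: δ_0 = 4.2535 m and δ_{BB} = 0.014946 m/kN.
Compatibility — the spring shortens by R_B/k under the reaction it provides: δ_0 − R_B·δ_{BB} = R_B/k. With 1/k = 0.000417 m/kN, R_B = δ_0 / (δ_{BB} + 1/k) = 4.2535 / (0.014946 + 0.000417) = 276.9 kN.
Moment equilibrium about A: M_A = Σ(load moments about A) − R_B·L = 4886 − 276.9×13 = 1287 kN·m.

M_A = 1287 kN·m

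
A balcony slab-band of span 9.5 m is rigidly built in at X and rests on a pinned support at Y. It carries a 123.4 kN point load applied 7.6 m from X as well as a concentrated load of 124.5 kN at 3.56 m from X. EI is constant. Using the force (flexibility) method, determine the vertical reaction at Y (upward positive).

Remove the prop at Y; the released (primary) structure is a cantilever built in at X.
Primary-structure tip deflection at Y by superposition:
  point load 123.4 at a = 7.6: Pa²(3L − a)/(6EI) = 24828/EI
  point load 124.5 at a = 3.56: Pa²(3L − a)/(6EI) = 6559/EI
  δ_0 = 31386/EI
Tip deflection under a unit load at Y: L³/(3EI) = 285.8/EI.
The prop prevents deflection at Y: R_Y = δ_0/δ_{YY} = 31386/285.8 = 109.8 kN.

R_Y = 109.8 kN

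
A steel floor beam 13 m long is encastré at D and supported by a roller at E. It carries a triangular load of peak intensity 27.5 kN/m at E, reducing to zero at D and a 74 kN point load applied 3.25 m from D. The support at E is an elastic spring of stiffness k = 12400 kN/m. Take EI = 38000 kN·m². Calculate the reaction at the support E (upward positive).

R_E = 104.2 kN

Remove the prop at E; the released (primary) structure is a cantilever built in at D.
Free-end deflection of the primary structure under the applied loading (downward +):
  triangular load, peak 27.5 at the free end: 11w₀L⁴/(120EI) = 71998/EI
  point load 74 at a = 3.25: Pa²(3L − a)/(6EI) = 4657/EI
  δ_0 = 76655/EI
Flexibility coefficient — unit upward force at E: δ_{EE} = L³/(3EI) = 732.3/EI.
With EI = 38000 kN·m²: δ_0 = 2.0172 m and δ_{EE} = 0.019272 m/kN.
Compatibility — the spring shortens by R_E/k under the reaction it provides: δ_0 − R_E·δ_{EE} = R_E/k. With 1/k = 0.000081 m/kN, R_E = δ_0 / (δ_{EE} + 1/k) = 2.0172 / (0.019272 + 0.000081) = 104.2 kN.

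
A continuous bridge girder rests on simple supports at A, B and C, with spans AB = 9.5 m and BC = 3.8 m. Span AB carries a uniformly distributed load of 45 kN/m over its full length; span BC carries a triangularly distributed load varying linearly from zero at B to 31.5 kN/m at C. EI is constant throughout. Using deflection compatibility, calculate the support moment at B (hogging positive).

M_B = 370.2 kN·m

Release continuity at B by inserting a hinge; the redundant is the internal moment M_B. The primary structure is two simply-supported spans AB and BC.
Discontinuity in slope at B on the released structure — sum the simple-span end rotations:
  span AB: UDL 45: wL³/(24EI) = 1608/EI
  span BC: triangular load, peak 31.5: 7w₀L³/(360EI) = 33.61/EI
  relative rotation θ_0 = (1608 + 33.61)/EI = 1641/EI
A unit hogging moment at B produces rotation L₁/(3EI) + L₂/(3EI) = 4.433/EI.
Slope continuity at B: θ_0 = M_B·4.433/EI, so M_B = 1641/4.433 = 370.2 kN·m (hogging).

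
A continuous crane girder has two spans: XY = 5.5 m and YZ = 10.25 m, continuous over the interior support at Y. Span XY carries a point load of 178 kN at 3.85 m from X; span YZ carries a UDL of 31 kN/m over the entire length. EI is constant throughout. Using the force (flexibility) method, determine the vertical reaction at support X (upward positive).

R_X = -5.868 kN

Insert a hinge at Y; M_Y is the redundant, and each span becomes simply supported.
Discontinuity in slope at Y on the released structure — sum the simple-span end rotations:
  span XY: point load 178 at a = 3.85: Pab(L + a)/(6LEI) = 320.4/EI
  span YZ: UDL 31: wL³/(24EI) = 1391/EI
  relative rotation θ_0 = (320.4 + 1391)/EI = 1711/EI
A unit hogging moment at Y produces rotation L₁/(3EI) + L₂/(3EI) = 5.25/EI.
Compatibility: M_Y·(L₁+L₂)/(3EI) = θ_0, giving M_Y = 326 kN·m (hogging).
Span XY, ΣM about X with M_Y applied at Y: R_Y^{XY}·5.5 = 685.3 + 326, so R_Y^{XY} = 183.9 kN and R_X = 178 − 183.9 = -5.868 kN.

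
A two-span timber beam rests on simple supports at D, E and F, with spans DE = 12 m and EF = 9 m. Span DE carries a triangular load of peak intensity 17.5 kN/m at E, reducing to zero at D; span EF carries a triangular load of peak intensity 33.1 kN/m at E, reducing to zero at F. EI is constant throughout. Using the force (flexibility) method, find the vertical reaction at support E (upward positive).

R_E = 202.9 kN

Release continuity at E by inserting a hinge; the redundant is the internal moment M_E. The primary structure is two simply-supported spans DE and EF.
Rotations at E on the released spans (each span's end-slope, ×1/EI):
  span DE: triangular load, peak 17.5: w₀L³/(45EI) = 672/EI
  span EF: triangular load, peak 33.1: w₀L³/(45EI) = 536.2/EI
  relative rotation θ_0 = (672 + 536.2)/EI = 1208/EI
A unit hogging moment at E produces rotation L₁/(3EI) + L₂/(3EI) = 7/EI.
Compatibility: M_E·(L₁+L₂)/(3EI) = θ_0, giving M_E = 172.6 kN·m (hogging).
Span DE, ΣM about D with M_E applied at E: R_E^{DE}·12 = 840 + 172.6, so R_E^{DE} = 84.38 kN and R_D = 105 − 84.38 = 20.62 kN.
Span EF, ΣM about F: R_E^{EF}·9 = 893.7 + 172.6, so R_E^{EF} = 118.5 kN and R_F = 148.9 − 118.5 = 30.47 kN.
R_E = 84.38 + 118.5 = 202.9 kN.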